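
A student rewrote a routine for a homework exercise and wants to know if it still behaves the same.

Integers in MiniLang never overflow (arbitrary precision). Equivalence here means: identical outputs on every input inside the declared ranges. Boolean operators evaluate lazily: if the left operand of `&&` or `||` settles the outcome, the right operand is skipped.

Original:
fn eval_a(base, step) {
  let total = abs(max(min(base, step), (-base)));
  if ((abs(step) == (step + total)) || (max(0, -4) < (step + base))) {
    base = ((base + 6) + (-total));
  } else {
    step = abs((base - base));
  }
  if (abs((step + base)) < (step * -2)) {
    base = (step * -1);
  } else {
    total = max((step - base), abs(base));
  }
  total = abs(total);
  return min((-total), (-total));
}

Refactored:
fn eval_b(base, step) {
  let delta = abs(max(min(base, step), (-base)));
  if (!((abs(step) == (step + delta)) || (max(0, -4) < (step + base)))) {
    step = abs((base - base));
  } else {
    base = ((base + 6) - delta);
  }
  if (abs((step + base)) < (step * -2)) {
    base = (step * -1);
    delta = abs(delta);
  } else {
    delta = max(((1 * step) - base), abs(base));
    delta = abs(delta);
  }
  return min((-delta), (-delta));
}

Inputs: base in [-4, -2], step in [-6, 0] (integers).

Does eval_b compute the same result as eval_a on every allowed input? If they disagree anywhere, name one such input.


Reading the diff, among the changes: local variable names differ, boolean connective usage differs, min/max/abs usage differs, statement counts differ, constant usage differs, arithmetic usage differs.
Tracing base=-4, step=-1: eval_a: total = 4; ((abs(step) == (step + total)) || (max(0, -4) < (step + base))) -> false; step = 0; (abs((step + base)) < (step * -2)) -> false; total = 4; total = 4; return -4 | eval_b: delta = 4; (!((abs(step) == (step + delta)) || (max(0, -4) < (step + base)))) -> true; step = 0; (abs((step + base)) < (step * -2)) -> false; delta = 4; delta = 4; return -4 — matching result -4.
Every one of the 21 inputs gives matching results.
verdict: equivalent


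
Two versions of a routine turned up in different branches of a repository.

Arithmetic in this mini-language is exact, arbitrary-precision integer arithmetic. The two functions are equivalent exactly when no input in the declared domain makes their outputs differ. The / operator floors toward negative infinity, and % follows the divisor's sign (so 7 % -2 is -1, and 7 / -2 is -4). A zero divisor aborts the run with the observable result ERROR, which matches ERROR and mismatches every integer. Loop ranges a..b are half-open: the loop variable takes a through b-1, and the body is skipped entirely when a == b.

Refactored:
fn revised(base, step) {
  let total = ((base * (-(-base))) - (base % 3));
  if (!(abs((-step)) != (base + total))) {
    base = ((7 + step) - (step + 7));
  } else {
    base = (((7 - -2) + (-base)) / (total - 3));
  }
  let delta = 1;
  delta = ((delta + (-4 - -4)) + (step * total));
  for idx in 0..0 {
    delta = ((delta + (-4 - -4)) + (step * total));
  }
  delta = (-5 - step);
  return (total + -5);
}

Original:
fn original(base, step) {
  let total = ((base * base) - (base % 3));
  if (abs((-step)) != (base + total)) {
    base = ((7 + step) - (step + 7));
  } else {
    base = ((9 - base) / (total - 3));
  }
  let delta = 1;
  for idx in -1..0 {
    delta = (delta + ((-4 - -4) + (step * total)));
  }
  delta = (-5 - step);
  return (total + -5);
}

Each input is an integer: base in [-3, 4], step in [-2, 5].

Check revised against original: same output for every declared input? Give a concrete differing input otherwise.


Evaluate both at base=-2, step=-2.
original: total=3, then (abs((-step)) != (base + total)) is true, then base=0, then delta=1, then (idx=-1), then delta=-5, then delta=-3, then returns -2
revised: total=3, then (!(abs((-step)) != (base + total))) is false, then a zero divisor aborts: ERROR
-2 vs ERROR — the two versions disagree here.
verdict: not equivalent; witness: base=-2, step=-2


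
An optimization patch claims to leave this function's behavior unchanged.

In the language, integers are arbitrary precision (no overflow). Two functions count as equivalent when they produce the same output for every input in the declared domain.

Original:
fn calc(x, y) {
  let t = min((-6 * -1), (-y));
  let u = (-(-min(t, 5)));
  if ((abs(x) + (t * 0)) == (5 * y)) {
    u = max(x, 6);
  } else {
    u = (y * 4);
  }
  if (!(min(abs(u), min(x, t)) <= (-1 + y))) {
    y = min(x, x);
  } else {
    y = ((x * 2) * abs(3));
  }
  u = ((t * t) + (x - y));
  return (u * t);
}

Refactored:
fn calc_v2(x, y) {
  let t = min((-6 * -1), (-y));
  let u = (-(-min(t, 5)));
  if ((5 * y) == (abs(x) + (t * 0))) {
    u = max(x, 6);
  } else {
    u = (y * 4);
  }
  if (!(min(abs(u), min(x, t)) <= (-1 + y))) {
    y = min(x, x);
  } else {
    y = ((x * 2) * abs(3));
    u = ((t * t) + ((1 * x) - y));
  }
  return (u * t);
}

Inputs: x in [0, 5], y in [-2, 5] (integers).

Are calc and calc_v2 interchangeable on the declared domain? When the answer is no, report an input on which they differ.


These are not equivalent — on x=0, y=-2 the outputs split (8 vs -16).
calc: t = 2; u = 2; ((abs(x) + (t * 0)) == (5 * y)) -> false; u = -8; (!(min(abs(u), min(x, t)) <= (-1 + y))) -> true; y = 0; u = 4; return 8
calc_v2: t = 2; u = 2; ((5 * y) == (abs(x) + (t * 0))) -> false; u = -8; (!(min(abs(u), min(x, t)) <= (-1 + y))) -> true; y = 0; return -16
verdict: not equivalent; witness: x=0, y=-2


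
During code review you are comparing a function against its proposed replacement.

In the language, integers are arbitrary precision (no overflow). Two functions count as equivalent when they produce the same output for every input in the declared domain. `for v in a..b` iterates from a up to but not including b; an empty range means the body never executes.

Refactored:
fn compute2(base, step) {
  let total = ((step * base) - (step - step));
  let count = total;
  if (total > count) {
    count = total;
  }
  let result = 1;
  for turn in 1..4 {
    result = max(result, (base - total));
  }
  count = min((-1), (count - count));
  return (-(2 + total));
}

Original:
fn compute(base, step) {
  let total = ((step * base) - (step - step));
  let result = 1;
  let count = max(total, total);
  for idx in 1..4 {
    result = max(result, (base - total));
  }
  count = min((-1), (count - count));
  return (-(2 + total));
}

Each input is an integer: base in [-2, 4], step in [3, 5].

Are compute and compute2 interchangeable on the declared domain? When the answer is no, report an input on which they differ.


The two are interchangeable: branching structure differs, plus local variable names differ, plus min/max/abs usage differs, plus comparison usage differs, plus statement counts differ, and every declared input agrees.
Tracing base=3, step=4: compute: total=12, then result=1, then count=12, then (idx=1), then result=1, then (idx=2), then result=1, then (idx=3), then result=1, then count=-1, then returns -14 | compute2: total=12, then count=12, then (total > count) is false, then result=1, then (turn=1), then result=1, then (turn=2), then result=1, then (turn=3), then result=1, then count=-1, then returns -14 — matching result -14.
An exhaustive pass over the 21 declared inputs shows identical outputs.
verdict: equivalent


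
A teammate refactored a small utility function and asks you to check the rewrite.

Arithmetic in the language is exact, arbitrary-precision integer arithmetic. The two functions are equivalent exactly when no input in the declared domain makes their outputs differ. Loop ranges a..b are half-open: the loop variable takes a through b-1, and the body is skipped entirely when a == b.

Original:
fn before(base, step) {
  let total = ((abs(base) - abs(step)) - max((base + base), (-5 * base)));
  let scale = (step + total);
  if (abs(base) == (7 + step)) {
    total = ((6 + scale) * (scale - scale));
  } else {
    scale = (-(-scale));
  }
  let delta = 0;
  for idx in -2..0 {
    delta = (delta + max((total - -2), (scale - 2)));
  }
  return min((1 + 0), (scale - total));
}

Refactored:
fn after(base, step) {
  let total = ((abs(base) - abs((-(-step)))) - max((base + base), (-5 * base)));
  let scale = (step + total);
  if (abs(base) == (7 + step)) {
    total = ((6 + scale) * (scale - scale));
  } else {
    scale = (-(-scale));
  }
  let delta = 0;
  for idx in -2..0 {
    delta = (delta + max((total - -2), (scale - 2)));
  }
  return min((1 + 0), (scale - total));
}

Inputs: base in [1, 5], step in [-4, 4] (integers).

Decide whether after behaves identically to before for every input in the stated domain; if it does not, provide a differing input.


The two versions differ — the changes include same computation, different form.
Tracing base=3, step=-4: before: total = -7; scale = -11; (abs(base) == (7 + step)) -> true; total = 0; delta = 0; [idx=-2]; delta = 2; [idx=-1]; delta = 4; return -11 | after: total = -7; scale = -11; (abs(base) == (7 + step)) -> true; total = 0; delta = 0; [idx=-2]; delta = 2; [idx=-1]; delta = 4; return -11 — matching result -11.
An exhaustive pass over the 45 declared inputs shows identical outputs.
verdict: equivalent


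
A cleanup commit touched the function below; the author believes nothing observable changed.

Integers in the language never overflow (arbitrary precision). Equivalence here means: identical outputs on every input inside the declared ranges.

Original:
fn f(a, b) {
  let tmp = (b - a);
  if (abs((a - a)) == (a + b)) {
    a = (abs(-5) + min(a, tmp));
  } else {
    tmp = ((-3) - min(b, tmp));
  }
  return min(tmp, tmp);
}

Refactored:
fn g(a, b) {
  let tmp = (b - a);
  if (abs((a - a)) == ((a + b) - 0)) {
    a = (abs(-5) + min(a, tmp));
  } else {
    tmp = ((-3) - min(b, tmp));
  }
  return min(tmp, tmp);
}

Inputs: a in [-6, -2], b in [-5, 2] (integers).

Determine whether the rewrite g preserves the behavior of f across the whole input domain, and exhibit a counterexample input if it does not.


The two versions differ — the changes include arithmetic usage differs; constant usage differs.
As a probe, take a=-3, b=-2: f runs tmp=1, then (abs((a - a)) == (a + b)) is false, then tmp=-1, then returns -1; g runs tmp=1, then (abs((a - a)) == ((a + b) - 0)) is false, then tmp=-1, then returns -1; both end at -1.
Across all 40 domain points the two functions coincide.
verdict: equivalent


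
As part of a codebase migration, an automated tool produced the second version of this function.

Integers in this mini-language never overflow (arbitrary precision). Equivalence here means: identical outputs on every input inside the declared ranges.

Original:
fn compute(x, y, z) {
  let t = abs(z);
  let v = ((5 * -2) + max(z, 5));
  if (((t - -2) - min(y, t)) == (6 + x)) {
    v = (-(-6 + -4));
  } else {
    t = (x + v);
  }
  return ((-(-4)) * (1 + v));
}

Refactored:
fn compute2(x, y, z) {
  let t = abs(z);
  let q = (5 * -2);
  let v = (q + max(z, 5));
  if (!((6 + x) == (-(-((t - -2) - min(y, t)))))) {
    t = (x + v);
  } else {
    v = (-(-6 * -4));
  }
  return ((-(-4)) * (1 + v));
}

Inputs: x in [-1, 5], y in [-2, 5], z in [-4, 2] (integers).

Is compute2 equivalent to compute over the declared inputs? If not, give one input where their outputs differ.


Take x=-1, y=-2, z=-1.
compute: t := 1 | v := -5 | (((t - -2) - min(y, t)) == (6 + x)): true | v := 10 | result 44
compute2: t := 1 | q := -10 | v := -5 | (!((6 + x) == (-(-((t - -2) - min(y, t)))))): false | v := -24 | result -92
44 and -92 differ, so these are not the same function on this domain.
verdict: not equivalent; witness: x=-1, y=-2, z=-1


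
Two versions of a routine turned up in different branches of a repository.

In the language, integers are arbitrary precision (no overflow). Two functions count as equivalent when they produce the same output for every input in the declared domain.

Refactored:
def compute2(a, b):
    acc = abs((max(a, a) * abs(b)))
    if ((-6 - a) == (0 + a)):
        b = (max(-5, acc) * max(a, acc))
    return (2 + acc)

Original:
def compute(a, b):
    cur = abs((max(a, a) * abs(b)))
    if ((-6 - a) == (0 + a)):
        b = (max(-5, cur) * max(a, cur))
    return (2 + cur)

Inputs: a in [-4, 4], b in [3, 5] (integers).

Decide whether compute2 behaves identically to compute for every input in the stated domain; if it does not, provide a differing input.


The two are interchangeable: local variable names differ, and every declared input agrees.
Tracing a=-1, b=3: compute: cur=3, then ((-6 - a) == (0 + a)) is false, then returns 5 | compute2: acc=3, then ((-6 - a) == (0 + a)) is false, then returns 5 — matching result 5.
An exhaustive pass over the 27 declared inputs shows identical outputs.
verdict: equivalent


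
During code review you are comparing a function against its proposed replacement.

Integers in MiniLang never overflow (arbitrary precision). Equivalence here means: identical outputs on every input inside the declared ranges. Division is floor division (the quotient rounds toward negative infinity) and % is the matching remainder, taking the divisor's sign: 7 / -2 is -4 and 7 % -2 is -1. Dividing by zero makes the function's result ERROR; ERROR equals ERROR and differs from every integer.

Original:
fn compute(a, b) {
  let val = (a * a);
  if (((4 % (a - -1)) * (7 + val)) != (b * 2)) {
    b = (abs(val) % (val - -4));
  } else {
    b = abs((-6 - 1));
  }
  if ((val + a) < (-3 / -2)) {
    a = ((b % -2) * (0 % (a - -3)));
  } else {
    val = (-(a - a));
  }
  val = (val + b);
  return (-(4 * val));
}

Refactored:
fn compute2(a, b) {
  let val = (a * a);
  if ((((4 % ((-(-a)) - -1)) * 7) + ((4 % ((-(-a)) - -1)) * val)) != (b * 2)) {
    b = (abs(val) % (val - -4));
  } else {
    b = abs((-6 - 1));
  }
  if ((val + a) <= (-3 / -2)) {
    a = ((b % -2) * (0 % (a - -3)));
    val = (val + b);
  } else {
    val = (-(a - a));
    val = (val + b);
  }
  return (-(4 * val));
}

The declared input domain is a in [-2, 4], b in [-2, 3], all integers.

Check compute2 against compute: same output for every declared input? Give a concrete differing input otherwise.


Equivalent. Although `((val + a) < (-3 / -2))` became `((val + a) <= (-3 / -2))`, no input in the stated domain can expose it.
Sweeping the whole domain (42 inputs) finds no disagreement.
As a probe, take a=3, b=-2: compute runs val := 9 | (((4 % (a - -1)) * (7 + val)) != (b * 2)): true | b := 9 | ((val + a) < (-3 / -2)): false | val := 0 | val := 9 | result -36; compute2 runs val := 9 | ((((4 % ((-(-a)) - -1)) * 7) + ((4 % ((-(-a)) - -1)) * val)) != (b * 2)): true | b := 9 | ((val + a) <= (-3 / -2)): false | val := 0 | val := 9 | result -36; both end at -36.
verdict: equivalent


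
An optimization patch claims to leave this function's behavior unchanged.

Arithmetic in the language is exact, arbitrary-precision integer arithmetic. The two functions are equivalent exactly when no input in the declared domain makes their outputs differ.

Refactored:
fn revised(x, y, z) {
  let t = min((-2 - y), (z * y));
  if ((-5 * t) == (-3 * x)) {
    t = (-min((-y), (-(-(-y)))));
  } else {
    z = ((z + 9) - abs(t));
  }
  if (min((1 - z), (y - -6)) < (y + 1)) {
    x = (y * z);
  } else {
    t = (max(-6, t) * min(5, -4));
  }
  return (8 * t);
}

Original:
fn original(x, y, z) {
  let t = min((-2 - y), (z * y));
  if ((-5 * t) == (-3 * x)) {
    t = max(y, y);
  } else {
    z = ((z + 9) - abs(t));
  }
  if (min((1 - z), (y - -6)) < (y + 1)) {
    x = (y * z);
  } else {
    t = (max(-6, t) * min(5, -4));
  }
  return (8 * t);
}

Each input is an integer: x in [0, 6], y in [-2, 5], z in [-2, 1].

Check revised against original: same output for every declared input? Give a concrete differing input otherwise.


Comparing the listings, the differences include: min/max/abs usage differs.
As a probe, take x=3, y=4, z=-1: original runs t becomes -6; next ((-5 * t) == (-3 * x)) evaluates to false; next z becomes 2; next (min((1 - z), (y - -6)) < (y + 1)) evaluates to true; next x becomes 8; next final value -48; revised runs t becomes -6; next ((-5 * t) == (-3 * x)) evaluates to false; next z becomes 2; next (min((1 - z), (y - -6)) < (y + 1)) evaluates to true; next x becomes 8; next final value -48; both end at -48.
Checked all 224 inputs in the declared domain: the outputs agree on every one.
verdict: equivalent


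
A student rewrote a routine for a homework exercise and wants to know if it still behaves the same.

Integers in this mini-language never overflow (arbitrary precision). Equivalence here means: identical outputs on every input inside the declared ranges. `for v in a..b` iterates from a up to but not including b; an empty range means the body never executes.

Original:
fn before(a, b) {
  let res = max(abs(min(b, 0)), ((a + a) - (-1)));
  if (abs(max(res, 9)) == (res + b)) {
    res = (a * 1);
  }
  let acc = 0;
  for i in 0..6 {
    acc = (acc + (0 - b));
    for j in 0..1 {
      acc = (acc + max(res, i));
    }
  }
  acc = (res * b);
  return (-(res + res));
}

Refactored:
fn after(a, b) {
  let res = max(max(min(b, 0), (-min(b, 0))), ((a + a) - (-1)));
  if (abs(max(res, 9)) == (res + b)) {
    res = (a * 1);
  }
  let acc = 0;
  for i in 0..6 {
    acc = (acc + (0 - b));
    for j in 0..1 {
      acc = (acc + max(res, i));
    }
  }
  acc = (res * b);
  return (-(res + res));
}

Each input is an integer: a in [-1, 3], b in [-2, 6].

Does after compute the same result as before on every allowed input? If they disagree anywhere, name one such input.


The two are interchangeable: constant usage differs; also min/max/abs usage differs, and every declared input agrees.
Tracing a=-1, b=-1: before: res := 1 | (abs(max(res, 9)) == (res + b)): false | acc := 0 | iter i=0: | acc := 1 | iter j=0: | acc := 2 | iter i=1: | acc := 3 | iter j=0: | acc := 4 | iter i=2: | acc := 5 | iter j=0: | acc := 7 | iter i=3: | acc := 8 | iter j=0: | acc := 11 | iter i=4: | acc := 12 | iter j=0: | acc := 16 | iter i=5: | acc := 17 | iter j=0: | acc := 22 | acc := -1 | result -2 | after: res := 1 | (abs(max(res, 9)) == (res + b)): false | acc := 0 | iter i=0: | acc := 1 | iter j=0: | acc := 2 | iter i=1: | acc := 3 | iter j=0: | acc := 4 | iter i=2: | acc := 5 | iter j=0: | acc := 7 | iter i=3: | acc := 8 | iter j=0: | acc := 11 | iter i=4: | acc := 12 | iter j=0: | acc := 16 | iter i=5: | acc := 17 | iter j=0: | acc := 22 | acc := -1 | result -2 — matching result -2.
Across all 45 domain points the two functions coincide.
verdict: equivalent


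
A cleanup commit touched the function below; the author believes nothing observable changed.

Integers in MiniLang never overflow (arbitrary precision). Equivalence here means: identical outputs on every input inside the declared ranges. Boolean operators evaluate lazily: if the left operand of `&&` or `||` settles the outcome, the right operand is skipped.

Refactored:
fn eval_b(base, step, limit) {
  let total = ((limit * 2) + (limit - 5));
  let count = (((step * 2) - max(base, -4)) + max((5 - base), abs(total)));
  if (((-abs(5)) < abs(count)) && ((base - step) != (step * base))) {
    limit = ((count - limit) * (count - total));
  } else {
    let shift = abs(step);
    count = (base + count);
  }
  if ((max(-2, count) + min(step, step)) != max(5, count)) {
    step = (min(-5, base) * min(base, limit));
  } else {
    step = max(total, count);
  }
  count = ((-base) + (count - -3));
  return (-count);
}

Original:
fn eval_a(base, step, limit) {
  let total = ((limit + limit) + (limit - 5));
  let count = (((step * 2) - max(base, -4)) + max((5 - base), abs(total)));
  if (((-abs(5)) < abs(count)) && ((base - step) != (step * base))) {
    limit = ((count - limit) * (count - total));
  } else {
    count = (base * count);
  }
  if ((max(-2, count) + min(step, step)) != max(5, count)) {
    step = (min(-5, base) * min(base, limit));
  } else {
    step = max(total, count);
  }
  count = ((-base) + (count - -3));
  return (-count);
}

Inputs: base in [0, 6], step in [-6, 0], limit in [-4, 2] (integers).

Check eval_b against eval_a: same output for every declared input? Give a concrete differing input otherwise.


These are not equivalent — on base=0, step=0, limit=-4 the outputs split (-3 vs -20).
eval_a: total becomes -17; next count becomes 17; next (((-abs(5)) < abs(count)) && ((base - step) != (step * base))) evaluates to false; next count becomes 0; next ((max(-2, count) + min(step, step)) != max(5, count)) evaluates to true; next step becomes 20; next count becomes 3; next final value -3
eval_b: total becomes -17; next count becomes 17; next (((-abs(5)) < abs(count)) && ((base - step) != (step * base))) evaluates to false; next shift becomes 0; next count becomes 17; next ((max(-2, count) + min(step, step)) != max(5, count)) evaluates to false; next step becomes 17; next count becomes 20; next final value -20
verdict: not equivalent; witness: base=0, step=0, limit=-4


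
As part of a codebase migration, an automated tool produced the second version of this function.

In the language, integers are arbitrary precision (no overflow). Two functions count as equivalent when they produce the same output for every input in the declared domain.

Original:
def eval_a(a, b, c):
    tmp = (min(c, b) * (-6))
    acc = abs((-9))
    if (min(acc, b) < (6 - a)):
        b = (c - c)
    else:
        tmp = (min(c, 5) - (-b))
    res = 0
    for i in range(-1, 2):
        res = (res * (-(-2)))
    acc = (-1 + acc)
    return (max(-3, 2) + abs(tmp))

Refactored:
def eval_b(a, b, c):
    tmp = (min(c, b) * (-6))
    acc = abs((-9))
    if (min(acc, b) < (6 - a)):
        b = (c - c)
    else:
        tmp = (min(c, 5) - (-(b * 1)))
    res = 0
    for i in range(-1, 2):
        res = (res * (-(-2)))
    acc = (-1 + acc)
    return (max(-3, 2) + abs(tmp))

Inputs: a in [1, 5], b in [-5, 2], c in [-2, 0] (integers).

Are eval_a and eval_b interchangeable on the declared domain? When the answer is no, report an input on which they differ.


The two are interchangeable: arithmetic usage differs; and constant usage differs, and every declared input agrees.
One worked example (a=2, b=2, c=0) — eval_a: tmp := 0 | acc := 9 | (min(acc, b) < (6 - a)): true | b := 0 | res := 0 | iter i=-1: | res := 0 | iter i=0: | res := 0 | iter i=1: | res := 0 | acc := 8 | result 2; eval_b: tmp := 0 | acc := 9 | (min(acc, b) < (6 - a)): true | b := 0 | res := 0 | iter i=-1: | res := 0 | iter i=0: | res := 0 | iter i=1: | res := 0 | acc := 8 | result 2; agreement on 2.
An exhaustive pass over the 120 declared inputs shows identical outputs.
verdict: equivalent


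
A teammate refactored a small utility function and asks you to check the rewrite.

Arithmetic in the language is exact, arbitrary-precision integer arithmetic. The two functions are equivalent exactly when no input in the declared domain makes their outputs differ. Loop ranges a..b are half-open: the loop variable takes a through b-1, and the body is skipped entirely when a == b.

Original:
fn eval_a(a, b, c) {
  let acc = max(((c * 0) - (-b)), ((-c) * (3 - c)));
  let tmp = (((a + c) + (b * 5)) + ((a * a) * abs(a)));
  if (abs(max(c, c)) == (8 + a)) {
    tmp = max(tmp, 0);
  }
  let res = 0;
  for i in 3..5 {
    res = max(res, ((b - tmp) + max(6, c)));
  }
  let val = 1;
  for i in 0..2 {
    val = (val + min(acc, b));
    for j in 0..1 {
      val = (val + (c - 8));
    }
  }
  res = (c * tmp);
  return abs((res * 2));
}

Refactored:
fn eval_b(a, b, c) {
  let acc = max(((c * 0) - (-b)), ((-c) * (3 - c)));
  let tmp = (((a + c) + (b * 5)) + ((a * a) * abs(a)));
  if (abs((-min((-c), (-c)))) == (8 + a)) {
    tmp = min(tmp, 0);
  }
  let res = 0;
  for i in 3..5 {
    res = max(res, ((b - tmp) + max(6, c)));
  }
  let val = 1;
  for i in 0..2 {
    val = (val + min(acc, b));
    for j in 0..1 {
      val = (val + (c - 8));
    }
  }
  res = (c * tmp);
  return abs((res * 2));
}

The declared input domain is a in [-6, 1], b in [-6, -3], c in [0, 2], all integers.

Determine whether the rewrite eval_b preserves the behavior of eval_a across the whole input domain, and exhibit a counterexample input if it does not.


Input a=-6, b=-6, c=2: 728 from eval_a versus 0 from eval_b.
verdict: not equivalent; witness: a=-6, b=-6, c=2


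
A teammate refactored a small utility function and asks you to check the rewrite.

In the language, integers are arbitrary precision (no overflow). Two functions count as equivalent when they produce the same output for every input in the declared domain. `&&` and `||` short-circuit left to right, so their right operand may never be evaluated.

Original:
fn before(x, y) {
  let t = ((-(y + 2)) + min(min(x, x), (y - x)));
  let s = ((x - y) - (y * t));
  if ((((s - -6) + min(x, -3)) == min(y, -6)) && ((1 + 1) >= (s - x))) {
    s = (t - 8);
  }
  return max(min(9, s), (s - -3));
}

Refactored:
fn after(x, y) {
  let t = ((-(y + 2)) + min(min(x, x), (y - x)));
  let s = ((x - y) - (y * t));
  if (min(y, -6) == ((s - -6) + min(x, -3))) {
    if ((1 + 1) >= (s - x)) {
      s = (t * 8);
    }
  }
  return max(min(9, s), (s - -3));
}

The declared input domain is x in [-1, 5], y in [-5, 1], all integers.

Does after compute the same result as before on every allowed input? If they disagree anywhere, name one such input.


Evaluate both at x=1, y=-5.
before: t = -3; s = -9; ((((s - -6) + min(x, -3)) == min(y, -6)) && ((1 + 1) >= (s - x))) -> true; s = -11; return -8
after: t = -3; s = -9; (min(y, -6) == ((s - -6) + min(x, -3))) -> true; ((1 + 1) >= (s - x)) -> true; s = -24; return -21
-8 != -21, so the rewrite changes behavior.
verdict: not equivalent; witness: x=1, y=-5


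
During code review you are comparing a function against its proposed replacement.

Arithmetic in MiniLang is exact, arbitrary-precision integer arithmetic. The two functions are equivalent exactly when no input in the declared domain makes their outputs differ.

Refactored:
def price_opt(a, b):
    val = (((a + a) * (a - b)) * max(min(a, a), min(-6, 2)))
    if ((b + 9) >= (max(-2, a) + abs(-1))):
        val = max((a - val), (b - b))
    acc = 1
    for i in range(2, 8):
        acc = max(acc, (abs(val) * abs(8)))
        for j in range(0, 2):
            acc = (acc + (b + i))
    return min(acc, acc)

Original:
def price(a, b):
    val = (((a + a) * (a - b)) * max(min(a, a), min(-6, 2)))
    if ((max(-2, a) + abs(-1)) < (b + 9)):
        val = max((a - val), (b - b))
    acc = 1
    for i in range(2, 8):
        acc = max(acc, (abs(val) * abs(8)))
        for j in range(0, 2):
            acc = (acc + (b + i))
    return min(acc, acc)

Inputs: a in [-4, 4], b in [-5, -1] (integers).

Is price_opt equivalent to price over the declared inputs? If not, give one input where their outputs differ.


Not equivalent: a=3, b=-5 separates them (1158 vs 6).
price: val=144, then ((max(-2, a) + abs(-1)) < (b + 9)) is false, then acc=1, then (i=2), then acc=1152, then (j=0), then acc=1149, then (j=1), then acc=1146, then (i=3), then acc=1152, then (j=0), then acc=1150, then (j=1), then acc=1148, then (i=4), then acc=1152, then (j=0), then acc=1151, then (j=1), then acc=1150, then (i=5), then acc=1152, then (j=0), then acc=1152, then (j=1), then acc=1152, then (i=6), then acc=1152, then (j=0), then acc=1153, then (j=1), then acc=1154, then (i=7), then acc=1154, then (j=0), then acc=1156, then (j=1), then acc=1158, then returns 1158
price_opt: val=144, then ((b + 9) >= (max(-2, a) + abs(-1))) is true, then val=0, then acc=1, then (i=2), then acc=1, then (j=0), then acc=-2, then (j=1), then acc=-5, then (i=3), then acc=0, then (j=0), then acc=-2, then (j=1), then acc=-4, then (i=4), then acc=0, then (j=0), then acc=-1, then (j=1), then acc=-2, then (i=5), then acc=0, then (j=0), then acc=0, then (j=1), then acc=0, then (i=6), then acc=0, then (j=0), then acc=1, then (j=1), then acc=2, then (i=7), then acc=2, then (j=0), then acc=4, then (j=1), then acc=6, then returns 6
verdict: not equivalent; witness: a=3, b=-5


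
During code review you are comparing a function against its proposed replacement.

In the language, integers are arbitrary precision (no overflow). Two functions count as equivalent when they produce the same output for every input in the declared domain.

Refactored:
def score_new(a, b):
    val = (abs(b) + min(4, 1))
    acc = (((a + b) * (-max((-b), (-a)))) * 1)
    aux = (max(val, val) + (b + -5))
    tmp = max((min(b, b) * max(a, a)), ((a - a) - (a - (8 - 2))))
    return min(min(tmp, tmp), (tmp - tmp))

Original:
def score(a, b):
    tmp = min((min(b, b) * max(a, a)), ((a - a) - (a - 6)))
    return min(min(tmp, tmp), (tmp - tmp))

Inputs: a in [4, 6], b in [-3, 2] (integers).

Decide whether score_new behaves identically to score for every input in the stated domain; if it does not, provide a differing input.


Run the pair on a=4, b=-3.
score: tmp becomes -12; next final value -12
score_new: val becomes 4; next acc becomes -3; next aux becomes -4; next tmp becomes 2; next final value 0
-12 against 0: the behavior changed.
verdict: not equivalent; witness: a=4, b=-3


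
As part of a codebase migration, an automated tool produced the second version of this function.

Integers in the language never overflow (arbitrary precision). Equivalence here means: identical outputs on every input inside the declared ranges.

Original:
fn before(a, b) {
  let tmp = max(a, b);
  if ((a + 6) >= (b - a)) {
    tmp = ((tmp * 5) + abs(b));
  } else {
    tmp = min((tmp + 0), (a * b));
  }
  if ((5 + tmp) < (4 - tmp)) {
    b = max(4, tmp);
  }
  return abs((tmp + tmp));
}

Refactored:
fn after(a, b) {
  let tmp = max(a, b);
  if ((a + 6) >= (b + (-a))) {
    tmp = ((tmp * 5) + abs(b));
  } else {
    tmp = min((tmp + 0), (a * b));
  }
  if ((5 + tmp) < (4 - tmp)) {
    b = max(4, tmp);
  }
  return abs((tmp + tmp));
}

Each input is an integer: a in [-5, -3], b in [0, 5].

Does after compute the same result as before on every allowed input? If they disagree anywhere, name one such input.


The two are interchangeable: arithmetic usage differs, and every declared input agrees.
As a probe, take a=-5, b=4: before runs tmp = 4; ((a + 6) >= (b - a)) -> false; tmp = -20; ((5 + tmp) < (4 - tmp)) -> true; b = 4; return 40; after runs tmp = 4; ((a + 6) >= (b + (-a))) -> false; tmp = -20; ((5 + tmp) < (4 - tmp)) -> true; b = 4; return 40; both end at 40.
Sweeping the whole domain (18 inputs) finds no disagreement.
verdict: equivalent


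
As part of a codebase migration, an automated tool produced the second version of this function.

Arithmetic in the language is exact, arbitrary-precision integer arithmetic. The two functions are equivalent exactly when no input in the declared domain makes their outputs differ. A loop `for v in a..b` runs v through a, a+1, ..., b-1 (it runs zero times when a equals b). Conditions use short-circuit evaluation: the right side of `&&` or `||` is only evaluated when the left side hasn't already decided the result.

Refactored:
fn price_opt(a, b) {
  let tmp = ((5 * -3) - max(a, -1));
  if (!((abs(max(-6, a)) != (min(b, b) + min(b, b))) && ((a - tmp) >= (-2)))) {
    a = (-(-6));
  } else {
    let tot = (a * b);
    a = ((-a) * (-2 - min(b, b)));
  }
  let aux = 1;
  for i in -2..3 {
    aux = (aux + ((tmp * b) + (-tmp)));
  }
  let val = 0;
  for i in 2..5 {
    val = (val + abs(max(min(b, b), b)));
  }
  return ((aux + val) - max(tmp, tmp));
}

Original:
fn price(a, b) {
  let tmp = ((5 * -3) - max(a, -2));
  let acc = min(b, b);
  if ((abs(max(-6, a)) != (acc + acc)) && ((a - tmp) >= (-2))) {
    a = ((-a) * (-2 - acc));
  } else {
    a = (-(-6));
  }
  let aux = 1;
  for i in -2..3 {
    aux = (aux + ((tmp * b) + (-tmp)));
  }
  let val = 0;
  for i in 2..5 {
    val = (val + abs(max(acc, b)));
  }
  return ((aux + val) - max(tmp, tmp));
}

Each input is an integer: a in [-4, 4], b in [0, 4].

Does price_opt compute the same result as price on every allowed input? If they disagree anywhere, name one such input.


These are not equivalent — on a=-4, b=0 the outputs split (79 vs 85).
price: tmp := -13 | acc := 0 | ((abs(max(-6, a)) != (acc + acc)) && ((a - tmp) >= (-2))): true | a := -8 | aux := 1 | iter i=-2: | aux := 14 | iter i=-1: | aux := 27 | iter i=0: | aux := 40 | iter i=1: | aux := 53 | iter i=2: | aux := 66 | val := 0 | iter i=2: | val := 0 | iter i=3: | val := 0 | iter i=4: | val := 0 | result 79
price_opt: tmp := -14 | (!((abs(max(-6, a)) != (min(b, b) + min(b, b))) && ((a - tmp) >= (-2)))): false | tot := 0 | a := -8 | aux := 1 | iter i=-2: | aux := 15 | iter i=-1: | aux := 29 | iter i=0: | aux := 43 | iter i=1: | aux := 57 | iter i=2: | aux := 71 | val := 0 | iter i=2: | val := 0 | iter i=3: | val := 0 | iter i=4: | val := 0 | result 85
verdict: not equivalent; witness: a=-4, b=0


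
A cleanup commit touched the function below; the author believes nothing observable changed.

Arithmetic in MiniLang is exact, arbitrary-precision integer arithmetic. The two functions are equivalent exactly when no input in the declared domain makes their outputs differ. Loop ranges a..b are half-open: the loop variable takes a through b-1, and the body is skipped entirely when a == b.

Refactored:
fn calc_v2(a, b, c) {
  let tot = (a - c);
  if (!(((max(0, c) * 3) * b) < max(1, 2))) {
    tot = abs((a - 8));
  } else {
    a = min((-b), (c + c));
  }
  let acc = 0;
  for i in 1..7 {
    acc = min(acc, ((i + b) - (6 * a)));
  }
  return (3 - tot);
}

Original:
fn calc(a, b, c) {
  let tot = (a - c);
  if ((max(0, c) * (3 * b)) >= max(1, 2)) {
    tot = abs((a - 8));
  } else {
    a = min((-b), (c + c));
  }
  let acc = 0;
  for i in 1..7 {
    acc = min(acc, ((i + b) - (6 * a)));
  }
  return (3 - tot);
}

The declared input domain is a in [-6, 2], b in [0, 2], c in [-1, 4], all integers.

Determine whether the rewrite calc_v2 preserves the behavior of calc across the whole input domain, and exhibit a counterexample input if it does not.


Equivalent — the differences include boolean connective usage differs; comparison usage differs, yet no declared input distinguishes the two.
Spot check at a=-4, b=2, c=-1 — calc: tot=-3, then ((max(0, c) * (3 * b)) >= max(1, 2)) is false, then a=-2, then acc=0, then (i=1), then acc=0, then (i=2), then acc=0, then (i=3), then acc=0, then (i=4), then acc=0, then (i=5), then acc=0, then (i=6), then acc=0, then returns 6. calc_v2: tot=-3, then (!(((max(0, c) * 3) * b) < max(1, 2))) is false, then a=-2, then acc=0, then (i=1), then acc=0, then (i=2), then acc=0, then (i=3), then acc=0, then (i=4), then acc=0, then (i=5), then acc=0, then (i=6), then acc=0, then returns 6. Both give 6.
Across all 162 domain points the two functions coincide.
verdict: equivalent


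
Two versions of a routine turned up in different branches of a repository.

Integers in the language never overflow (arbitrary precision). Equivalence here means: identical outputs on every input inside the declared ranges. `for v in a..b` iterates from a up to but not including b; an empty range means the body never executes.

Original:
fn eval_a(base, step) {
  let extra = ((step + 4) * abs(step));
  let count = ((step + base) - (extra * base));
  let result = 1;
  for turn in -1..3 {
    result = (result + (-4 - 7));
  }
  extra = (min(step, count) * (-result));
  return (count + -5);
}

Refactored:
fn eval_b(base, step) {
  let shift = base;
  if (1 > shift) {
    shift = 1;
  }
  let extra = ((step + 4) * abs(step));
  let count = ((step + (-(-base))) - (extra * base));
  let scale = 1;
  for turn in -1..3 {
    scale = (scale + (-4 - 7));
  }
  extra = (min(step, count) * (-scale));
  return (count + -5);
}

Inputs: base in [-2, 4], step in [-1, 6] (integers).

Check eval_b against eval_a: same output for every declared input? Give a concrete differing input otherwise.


Side by side, the visible changes include: statement counts differ; comparison usage differs; local variable names differ; constant usage differs; branching structure differs.
As a probe, take base=-2, step=2: eval_a runs extra=12, then count=24, then result=1, then (turn=-1), then result=-10, then (turn=0), then result=-21, then (turn=1), then result=-32, then (turn=2), then result=-43, then extra=86, then returns 19; eval_b runs shift=-2, then (1 > shift) is true, then shift=1, then extra=12, then count=24, then scale=1, then (turn=-1), then scale=-10, then (turn=0), then scale=-21, then (turn=1), then scale=-32, then (turn=2), then scale=-43, then extra=86, then returns 19; both end at 19.
Across all 56 domain points the two functions coincide.
verdict: equivalent


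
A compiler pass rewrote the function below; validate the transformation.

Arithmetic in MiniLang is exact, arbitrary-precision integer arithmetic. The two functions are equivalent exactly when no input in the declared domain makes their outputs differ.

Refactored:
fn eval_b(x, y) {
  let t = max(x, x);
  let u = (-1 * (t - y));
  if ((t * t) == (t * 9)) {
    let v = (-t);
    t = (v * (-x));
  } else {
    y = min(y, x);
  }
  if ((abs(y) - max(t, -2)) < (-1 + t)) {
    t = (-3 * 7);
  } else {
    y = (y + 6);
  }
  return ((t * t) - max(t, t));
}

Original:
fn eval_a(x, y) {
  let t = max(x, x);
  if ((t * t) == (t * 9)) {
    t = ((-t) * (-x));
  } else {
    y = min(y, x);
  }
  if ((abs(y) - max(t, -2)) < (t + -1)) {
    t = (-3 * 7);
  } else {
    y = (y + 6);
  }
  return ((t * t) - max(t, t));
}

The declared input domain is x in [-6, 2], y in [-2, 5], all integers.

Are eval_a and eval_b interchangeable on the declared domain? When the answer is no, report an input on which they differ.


The two are interchangeable: arithmetic usage differs, plus local variable names differ, plus statement counts differ, plus constant usage differs, and every declared input agrees.
Spot check at x=0, y=1 — eval_a: t becomes 0; next ((t * t) == (t * 9)) evaluates to true; next t becomes 0; next ((abs(y) - max(t, -2)) < (t + -1)) evaluates to false; next y becomes 7; next final value 0. eval_b: t becomes 0; next u becomes 1; next ((t * t) == (t * 9)) evaluates to true; next v becomes 0; next t becomes 0; next ((abs(y) - max(t, -2)) < (-1 + t)) evaluates to false; next y becomes 7; next final value 0. Both give 0.
Every one of the 72 inputs gives matching results.
verdict: equivalent


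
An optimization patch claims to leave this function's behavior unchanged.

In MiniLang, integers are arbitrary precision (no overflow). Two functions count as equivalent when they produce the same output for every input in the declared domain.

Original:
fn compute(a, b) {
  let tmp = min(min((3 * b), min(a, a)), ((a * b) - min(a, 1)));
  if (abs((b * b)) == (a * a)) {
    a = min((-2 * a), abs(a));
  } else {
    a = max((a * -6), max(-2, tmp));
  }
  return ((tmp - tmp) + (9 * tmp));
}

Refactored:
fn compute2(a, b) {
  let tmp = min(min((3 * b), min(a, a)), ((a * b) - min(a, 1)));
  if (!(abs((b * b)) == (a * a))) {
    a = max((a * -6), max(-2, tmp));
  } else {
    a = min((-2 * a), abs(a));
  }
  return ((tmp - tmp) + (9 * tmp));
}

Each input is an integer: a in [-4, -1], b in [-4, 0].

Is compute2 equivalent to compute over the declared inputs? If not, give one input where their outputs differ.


Although boolean connective usage differs, 20/20 inputs agree.
verdict: equivalent


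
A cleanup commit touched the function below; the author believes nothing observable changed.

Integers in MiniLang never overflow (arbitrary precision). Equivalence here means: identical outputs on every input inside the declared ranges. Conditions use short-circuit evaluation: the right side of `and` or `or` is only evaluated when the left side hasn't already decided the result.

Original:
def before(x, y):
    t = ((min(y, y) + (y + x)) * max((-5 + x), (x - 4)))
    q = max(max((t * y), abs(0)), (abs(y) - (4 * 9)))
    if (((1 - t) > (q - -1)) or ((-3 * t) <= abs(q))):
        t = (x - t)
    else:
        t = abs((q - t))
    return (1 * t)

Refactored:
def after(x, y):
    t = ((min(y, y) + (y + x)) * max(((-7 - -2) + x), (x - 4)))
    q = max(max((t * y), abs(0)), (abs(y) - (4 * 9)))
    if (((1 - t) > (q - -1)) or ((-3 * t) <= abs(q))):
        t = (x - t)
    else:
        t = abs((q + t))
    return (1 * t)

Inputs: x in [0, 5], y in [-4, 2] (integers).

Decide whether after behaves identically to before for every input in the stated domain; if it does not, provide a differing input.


At x=3, y=-1: before gives 2, after gives 0.
verdict: not equivalent; witness: x=3, y=-1
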